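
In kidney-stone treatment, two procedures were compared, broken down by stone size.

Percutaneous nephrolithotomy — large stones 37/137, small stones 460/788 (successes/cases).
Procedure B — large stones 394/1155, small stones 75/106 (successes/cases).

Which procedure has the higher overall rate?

Large stones: percutaneous nephrolithotomy 37/137 = 27.0%, Procedure B 394/1155 = 34.1% → Procedure B
Small stones: percutaneous nephrolithotomy 460/788 = 58.4%, Procedure B 75/106 = 70.8% → Procedure B
Overall: percutaneous nephrolithotomy 497/925 = 53.7%, Procedure B 469/1261 = 37.2% → percutaneous nephrolithotomy
(Procedure B wins every stone group but percutaneous nephrolithotomy wins overall — Procedure B's cases skew toward the low-rate large stones group.)

percutaneous nephrolithotomy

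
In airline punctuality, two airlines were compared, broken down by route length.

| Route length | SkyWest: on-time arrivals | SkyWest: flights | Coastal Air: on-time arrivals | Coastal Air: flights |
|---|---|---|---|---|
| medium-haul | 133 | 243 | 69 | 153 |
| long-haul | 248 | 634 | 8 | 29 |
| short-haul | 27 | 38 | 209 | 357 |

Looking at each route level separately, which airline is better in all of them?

Medium-haul: SkyWest 133/243 = 54.7%, Coastal Air 69/153 = 45.1% → SkyWest
Long-haul: SkyWest 248/634 = 39.1%, Coastal Air 8/29 = 27.6% → SkyWest
Short-haul: SkyWest 27/38 = 71.1%, Coastal Air 209/357 = 58.5% → SkyWest
SkyWest has the higher rate in all 3 groups.

SkyWest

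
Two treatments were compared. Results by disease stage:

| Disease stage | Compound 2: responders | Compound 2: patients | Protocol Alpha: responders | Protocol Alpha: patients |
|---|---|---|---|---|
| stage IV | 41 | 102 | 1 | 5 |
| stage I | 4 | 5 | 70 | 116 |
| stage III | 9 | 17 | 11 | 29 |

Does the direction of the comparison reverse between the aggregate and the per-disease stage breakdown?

Stage IV: Compound 2 41/102 = 40.2%, Protocol Alpha 1/5 = 20.0% → Compound 2
Stage I: Compound 2 4/5 = 80.0%, Protocol Alpha 70/116 = 60.3% → Compound 2
Stage III: Compound 2 9/17 = 52.9%, Protocol Alpha 11/29 = 37.9% → Compound 2
Overall: Compound 2 54/124 = 43.5%, Protocol Alpha 82/150 = 54.7% → Protocol Alpha
Compound 2 wins each disease group but Protocol Alpha wins overall — the comparison reverses. Compound 2's patients skew toward stage IV, which has a lower base rate.

Yes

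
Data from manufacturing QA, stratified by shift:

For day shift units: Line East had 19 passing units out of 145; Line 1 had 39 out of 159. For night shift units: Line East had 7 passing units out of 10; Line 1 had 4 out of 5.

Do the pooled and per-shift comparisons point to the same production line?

Yes

Day shift: Line East 19/145 = 13.1%, Line 1 39/159 = 24.5% → Line 1
Night shift: Line East 7/10 = 70.0%, Line 1 4/5 = 80.0% → Line 1
Overall: Line East 26/155 = 16.8%, Line 1 43/164 = 26.2% → Line 1
Line 1 wins overall and in every shift group — no reversal.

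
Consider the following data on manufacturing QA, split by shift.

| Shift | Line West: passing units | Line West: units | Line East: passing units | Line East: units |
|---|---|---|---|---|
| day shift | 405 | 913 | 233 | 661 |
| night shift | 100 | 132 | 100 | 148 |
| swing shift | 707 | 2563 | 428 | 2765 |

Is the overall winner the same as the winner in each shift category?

Yes

Day shift: Line West 405/913 = 44.4%, Line East 233/661 = 35.2% → Line West
Night shift: Line West 100/132 = 75.8%, Line East 100/148 = 67.6% → Line West
Swing shift: Line West 707/2563 = 27.6%, Line East 428/2765 = 15.5% → Line West
Overall: Line West 1212/3608 = 33.6%, Line East 761/3574 = 21.3% → Line West
Line West wins overall and in every shift group — no reversal.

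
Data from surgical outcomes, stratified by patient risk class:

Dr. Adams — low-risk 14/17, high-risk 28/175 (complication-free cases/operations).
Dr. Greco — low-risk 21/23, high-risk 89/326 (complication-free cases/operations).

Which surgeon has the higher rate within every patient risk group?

Dr. Greco

Low-risk: Dr. Adams 14/17 = 82.4%, Dr. Greco 21/23 = 91.3% → Dr. Greco
High-risk: Dr. Adams 28/175 = 16.0%, Dr. Greco 89/326 = 27.3% → Dr. Greco
Dr. Greco has the higher rate in both groups.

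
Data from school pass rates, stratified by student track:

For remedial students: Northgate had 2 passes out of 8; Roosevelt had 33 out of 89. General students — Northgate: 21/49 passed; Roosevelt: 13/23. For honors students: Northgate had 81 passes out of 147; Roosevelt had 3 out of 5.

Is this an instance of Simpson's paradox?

Remedial: Northgate 2/8 = 25.0%, Roosevelt 33/89 = 37.1% → Roosevelt
General: Northgate 21/49 = 42.9%, Roosevelt 13/23 = 56.5% → Roosevelt
Honors: Northgate 81/147 = 55.1%, Roosevelt 3/5 = 60.0% → Roosevelt
Overall: Northgate 104/204 = 51.0%, Roosevelt 49/117 = 41.9% → Northgate
Roosevelt wins each student group but Northgate wins overall — the comparison reverses. Roosevelt's students skew toward remedial, which has a lower base rate.

Yes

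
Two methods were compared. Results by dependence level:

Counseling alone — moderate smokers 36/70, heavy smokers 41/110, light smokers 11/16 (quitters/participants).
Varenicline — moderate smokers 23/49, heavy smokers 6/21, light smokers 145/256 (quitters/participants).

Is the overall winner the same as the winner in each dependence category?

No

Moderate smokers: counseling alone 36/70 = 51.4%, varenicline 23/49 = 46.9% → counseling alone
Heavy smokers: counseling alone 41/110 = 37.3%, varenicline 6/21 = 28.6% → counseling alone
Light smokers: counseling alone 11/16 = 68.8%, varenicline 145/256 = 56.6% → counseling alone
Overall: counseling alone 88/196 = 44.9%, varenicline 174/326 = 53.4% → varenicline
Counseling alone wins each dependence group but varenicline wins overall — the comparison reverses. Counseling alone's participants skew toward heavy smokers, which has a lower base rate.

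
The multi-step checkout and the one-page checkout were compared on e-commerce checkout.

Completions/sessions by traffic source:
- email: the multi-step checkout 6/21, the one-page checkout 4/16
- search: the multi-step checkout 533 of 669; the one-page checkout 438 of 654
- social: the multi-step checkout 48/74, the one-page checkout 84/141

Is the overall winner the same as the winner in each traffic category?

Yes

Email: the multi-step checkout 6/21 = 28.6%, the one-page checkout 4/16 = 25.0% → the multi-step checkout
Search: the multi-step checkout 533/669 = 79.7%, the one-page checkout 438/654 = 67.0% → the multi-step checkout
Social: the multi-step checkout 48/74 = 64.9%, the one-page checkout 84/141 = 59.6% → the multi-step checkout
Overall: the multi-step checkout 587/764 = 76.8%, the one-page checkout 526/811 = 64.9% → the multi-step checkout
The multi-step checkout wins overall and in every traffic group — no reversal.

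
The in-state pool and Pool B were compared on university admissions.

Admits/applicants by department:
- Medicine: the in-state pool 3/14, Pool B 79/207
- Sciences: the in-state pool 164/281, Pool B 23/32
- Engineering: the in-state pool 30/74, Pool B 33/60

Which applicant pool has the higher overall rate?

Medicine: the in-state pool 3/14 = 21.4%, Pool B 79/207 = 38.2% → Pool B
Sciences: the in-state pool 164/281 = 58.4%, Pool B 23/32 = 71.9% → Pool B
Engineering: the in-state pool 30/74 = 40.5%, Pool B 33/60 = 55.0% → Pool B
Overall: the in-state pool 197/369 = 53.4%, Pool B 135/299 = 45.2% → the in-state pool
(Pool B wins every department group but the in-state pool wins overall — Pool B's applicants skew toward the low-rate Medicine group.)

the in-state pool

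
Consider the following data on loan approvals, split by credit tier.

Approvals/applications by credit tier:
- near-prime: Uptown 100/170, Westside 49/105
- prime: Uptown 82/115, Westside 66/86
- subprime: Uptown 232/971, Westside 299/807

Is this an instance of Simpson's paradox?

Near-prime: Uptown 100/170 = 58.8%, Westside 49/105 = 46.7% → Uptown
Prime: Uptown 82/115 = 71.3%, Westside 66/86 = 76.7% → Westside
Subprime: Uptown 232/971 = 23.9%, Westside 299/807 = 37.1% → Westside
Overall: Uptown 414/1256 = 33.0%, Westside 414/998 = 41.5% → Westside
Neither sweeps: Uptown wins 1 of 3 groups, Westside wins 2. Westside wins overall but not every group — no Simpson reversal.

No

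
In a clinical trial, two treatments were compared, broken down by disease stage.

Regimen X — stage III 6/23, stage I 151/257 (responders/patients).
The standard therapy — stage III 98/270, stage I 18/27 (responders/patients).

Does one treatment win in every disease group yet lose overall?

Yes

Stage III: Regimen X 6/23 = 26.1%, the standard therapy 98/270 = 36.3% → the standard therapy
Stage I: Regimen X 151/257 = 58.8%, the standard therapy 18/27 = 66.7% → the standard therapy
Overall: Regimen X 157/280 = 56.1%, the standard therapy 116/297 = 39.1% → Regimen X
The standard therapy wins each disease group but Regimen X wins overall — the comparison reverses. The standard therapy's patients skew toward stage III, which has a lower base rate.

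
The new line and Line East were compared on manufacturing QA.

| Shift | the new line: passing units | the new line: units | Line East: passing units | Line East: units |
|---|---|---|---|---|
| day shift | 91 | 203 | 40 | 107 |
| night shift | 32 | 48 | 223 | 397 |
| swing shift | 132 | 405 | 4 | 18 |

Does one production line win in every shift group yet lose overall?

Day shift: the new line 91/203 = 44.8%, Line East 40/107 = 37.4% → the new line
Night shift: the new line 32/48 = 66.7%, Line East 223/397 = 56.2% → the new line
Swing shift: the new line 132/405 = 32.6%, Line East 4/18 = 22.2% → the new line
Overall: the new line 255/656 = 38.9%, Line East 267/522 = 51.1% → Line East
The new line wins each shift group but Line East wins overall — the comparison reverses. The new line's units skew toward swing shift, which has a lower base rate.

Yes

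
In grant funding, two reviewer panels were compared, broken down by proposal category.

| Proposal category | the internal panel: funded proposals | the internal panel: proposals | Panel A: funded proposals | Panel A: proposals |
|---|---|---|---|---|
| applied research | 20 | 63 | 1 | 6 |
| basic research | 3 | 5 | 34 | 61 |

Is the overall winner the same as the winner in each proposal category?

Applied research: the internal panel 20/63 = 31.7%, Panel A 1/6 = 16.7% → the internal panel
Basic research: the internal panel 3/5 = 60.0%, Panel A 34/61 = 55.7% → the internal panel
Overall: the internal panel 23/68 = 33.8%, Panel A 35/67 = 52.2% → Panel A
The internal panel wins each proposal group but Panel A wins overall — the comparison reverses. The internal panel's proposals skew toward applied research, which has a lower base rate.

No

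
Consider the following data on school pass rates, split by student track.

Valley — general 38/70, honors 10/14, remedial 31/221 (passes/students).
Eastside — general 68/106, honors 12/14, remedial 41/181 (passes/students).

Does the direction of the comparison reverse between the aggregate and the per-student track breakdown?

No

General: Valley 38/70 = 54.3%, Eastside 68/106 = 64.2% → Eastside
Honors: Valley 10/14 = 71.4%, Eastside 12/14 = 85.7% → Eastside
Remedial: Valley 31/221 = 14.0%, Eastside 41/181 = 22.7% → Eastside
Overall: Valley 79/305 = 25.9%, Eastside 121/301 = 40.2% → Eastside
Eastside wins overall and in every student group — no reversal.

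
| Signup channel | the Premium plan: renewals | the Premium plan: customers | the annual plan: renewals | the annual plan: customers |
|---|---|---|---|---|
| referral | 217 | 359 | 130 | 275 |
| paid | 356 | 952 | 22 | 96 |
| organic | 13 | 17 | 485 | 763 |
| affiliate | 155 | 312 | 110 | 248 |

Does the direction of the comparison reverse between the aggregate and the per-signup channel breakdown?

Referral: the Premium plan 217/359 = 60.4%, the annual plan 130/275 = 47.3% → the Premium plan
Paid: the Premium plan 356/952 = 37.4%, the annual plan 22/96 = 22.9% → the Premium plan
Organic: the Premium plan 13/17 = 76.5%, the annual plan 485/763 = 63.6% → the Premium plan
Affiliate: the Premium plan 155/312 = 49.7%, the annual plan 110/248 = 44.4% → the Premium plan
Overall: the Premium plan 741/1640 = 45.2%, the annual plan 747/1382 = 54.1% → the annual plan
The Premium plan wins each signup group but the annual plan wins overall — the comparison reverses. The Premium plan's customers skew toward paid, which has a lower base rate.

Yes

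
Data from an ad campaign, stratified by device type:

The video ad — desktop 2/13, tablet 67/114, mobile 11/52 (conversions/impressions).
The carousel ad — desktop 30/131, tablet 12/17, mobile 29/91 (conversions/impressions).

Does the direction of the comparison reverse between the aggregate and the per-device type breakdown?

Desktop: the video ad 2/13 = 15.4%, the carousel ad 30/131 = 22.9% → the carousel ad
Tablet: the video ad 67/114 = 58.8%, the carousel ad 12/17 = 70.6% → the carousel ad
Mobile: the video ad 11/52 = 21.2%, the carousel ad 29/91 = 31.9% → the carousel ad
Overall: the video ad 80/179 = 44.7%, the carousel ad 71/239 = 29.7% → the video ad
The carousel ad wins each device group but the video ad wins overall — the comparison reverses. The carousel ad's impressions skew toward desktop, which has a lower base rate.

Yes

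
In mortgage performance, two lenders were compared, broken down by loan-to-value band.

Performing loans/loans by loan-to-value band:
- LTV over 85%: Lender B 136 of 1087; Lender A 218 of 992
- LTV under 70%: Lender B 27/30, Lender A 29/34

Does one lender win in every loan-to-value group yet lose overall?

No

LTV over 85%: Lender B 136/1087 = 12.5%, Lender A 218/992 = 22.0% → Lender A
LTV under 70%: Lender B 27/30 = 90.0%, Lender A 29/34 = 85.3% → Lender B
Overall: Lender B 163/1117 = 14.6%, Lender A 247/1026 = 24.1% → Lender A
Neither sweeps: Lender B wins 1 of 2 groups, Lender A wins 1. Lender A wins overall but not every group — no Simpson reversal.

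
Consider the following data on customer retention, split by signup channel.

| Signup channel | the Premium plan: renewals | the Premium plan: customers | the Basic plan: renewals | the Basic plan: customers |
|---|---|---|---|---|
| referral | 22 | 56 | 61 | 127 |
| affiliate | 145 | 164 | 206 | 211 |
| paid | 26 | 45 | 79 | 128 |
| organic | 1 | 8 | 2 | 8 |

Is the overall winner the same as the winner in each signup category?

Referral: the Premium plan 22/56 = 39.3%, the Basic plan 61/127 = 48.0% → the Basic plan
Affiliate: the Premium plan 145/164 = 88.4%, the Basic plan 206/211 = 97.6% → the Basic plan
Paid: the Premium plan 26/45 = 57.8%, the Basic plan 79/128 = 61.7% → the Basic plan
Organic: the Premium plan 1/8 = 12.5%, the Basic plan 2/8 = 25.0% → the Basic plan
Overall: the Premium plan 194/273 = 71.1%, the Basic plan 348/474 = 73.4% → the Basic plan
The Basic plan wins overall and in every signup group — no reversal.

Yes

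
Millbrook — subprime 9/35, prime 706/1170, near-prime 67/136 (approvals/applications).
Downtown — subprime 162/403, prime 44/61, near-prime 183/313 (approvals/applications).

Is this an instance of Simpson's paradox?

Subprime: Millbrook 9/35 = 25.7%, Downtown 162/403 = 40.2% → Downtown
Prime: Millbrook 706/1170 = 60.3%, Downtown 44/61 = 72.1% → Downtown
Near-prime: Millbrook 67/136 = 49.3%, Downtown 183/313 = 58.5% → Downtown
Overall: Millbrook 782/1341 = 58.3%, Downtown 389/777 = 50.1% → Millbrook
Downtown wins each credit group but Millbrook wins overall — the comparison reverses. Downtown's applications skew toward subprime, which has a lower base rate.

Yes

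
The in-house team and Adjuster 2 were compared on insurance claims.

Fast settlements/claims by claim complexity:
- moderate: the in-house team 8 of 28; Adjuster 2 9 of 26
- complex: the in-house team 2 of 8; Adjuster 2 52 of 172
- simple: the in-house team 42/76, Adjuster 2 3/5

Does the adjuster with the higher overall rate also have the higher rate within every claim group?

No

Moderate: the in-house team 8/28 = 28.6%, Adjuster 2 9/26 = 34.6% → Adjuster 2
Complex: the in-house team 2/8 = 25.0%, Adjuster 2 52/172 = 30.2% → Adjuster 2
Simple: the in-house team 42/76 = 55.3%, Adjuster 2 3/5 = 60.0% → Adjuster 2
Overall: the in-house team 52/112 = 46.4%, Adjuster 2 64/203 = 31.5% → the in-house team
Adjuster 2 wins each claim group but the in-house team wins overall — the comparison reverses. Adjuster 2's claims skew toward complex, which has a lower base rate.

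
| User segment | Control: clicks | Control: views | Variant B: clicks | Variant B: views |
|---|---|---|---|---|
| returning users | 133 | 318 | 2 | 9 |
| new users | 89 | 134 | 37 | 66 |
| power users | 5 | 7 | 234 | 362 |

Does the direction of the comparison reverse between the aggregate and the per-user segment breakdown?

Yes

Returning users: Control 133/318 = 41.8%, Variant B 2/9 = 22.2% → Control
New users: Control 89/134 = 66.4%, Variant B 37/66 = 56.1% → Control
Power users: Control 5/7 = 71.4%, Variant B 234/362 = 64.6% → Control
Overall: Control 227/459 = 49.5%, Variant B 273/437 = 62.5% → Variant B
Control wins each user group but Variant B wins overall — the comparison reverses. Control's views skew toward returning users, which has a lower base rate.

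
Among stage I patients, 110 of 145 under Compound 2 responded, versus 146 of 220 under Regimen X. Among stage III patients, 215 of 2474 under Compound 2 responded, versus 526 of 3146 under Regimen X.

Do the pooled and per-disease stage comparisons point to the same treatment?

Stage I: Compound 2 110/145 = 75.9%, Regimen X 146/220 = 66.4% → Compound 2
Stage III: Compound 2 215/2474 = 8.7%, Regimen X 526/3146 = 16.7% → Regimen X
Overall: Compound 2 325/2619 = 12.4%, Regimen X 672/3366 = 20.0% → Regimen X
Neither sweeps: Compound 2 wins 1 of 2 groups, Regimen X wins 1. Regimen X wins overall but not every group — no Simpson reversal.

No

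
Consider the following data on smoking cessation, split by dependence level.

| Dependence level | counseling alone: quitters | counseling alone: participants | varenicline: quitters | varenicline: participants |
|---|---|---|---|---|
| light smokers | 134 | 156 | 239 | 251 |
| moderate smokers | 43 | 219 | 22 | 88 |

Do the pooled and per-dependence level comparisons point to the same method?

Yes

Light smokers: counseling alone 134/156 = 85.9%, varenicline 239/251 = 95.2% → varenicline
Moderate smokers: counseling alone 43/219 = 19.6%, varenicline 22/88 = 25.0% → varenicline
Overall: counseling alone 177/375 = 47.2%, varenicline 261/339 = 77.0% → varenicline
Varenicline wins overall and in every dependence group — no reversal.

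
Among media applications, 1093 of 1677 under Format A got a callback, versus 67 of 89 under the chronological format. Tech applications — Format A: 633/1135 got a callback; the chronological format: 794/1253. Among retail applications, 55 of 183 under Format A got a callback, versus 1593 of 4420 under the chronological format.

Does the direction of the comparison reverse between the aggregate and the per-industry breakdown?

Yes

Media: Format A 1093/1677 = 65.2%, the chronological format 67/89 = 75.3% → the chronological format
Tech: Format A 633/1135 = 55.8%, the chronological format 794/1253 = 63.4% → the chronological format
Retail: Format A 55/183 = 30.1%, the chronological format 1593/4420 = 36.0% → the chronological format
Overall: Format A 1781/2995 = 59.5%, the chronological format 2454/5762 = 42.6% → Format A
The chronological format wins each industry group but Format A wins overall — the comparison reverses. The chronological format's applications skew toward retail, which has a lower base rate.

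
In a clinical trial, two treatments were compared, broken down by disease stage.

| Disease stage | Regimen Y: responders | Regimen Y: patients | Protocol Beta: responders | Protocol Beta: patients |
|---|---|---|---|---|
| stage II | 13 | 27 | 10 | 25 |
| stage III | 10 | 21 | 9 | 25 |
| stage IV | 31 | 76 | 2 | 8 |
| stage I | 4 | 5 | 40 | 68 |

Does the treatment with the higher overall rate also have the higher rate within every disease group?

Stage II: Regimen Y 13/27 = 48.1%, Protocol Beta 10/25 = 40.0% → Regimen Y
Stage III: Regimen Y 10/21 = 47.6%, Protocol Beta 9/25 = 36.0% → Regimen Y
Stage IV: Regimen Y 31/76 = 40.8%, Protocol Beta 2/8 = 25.0% → Regimen Y
Stage I: Regimen Y 4/5 = 80.0%, Protocol Beta 40/68 = 58.8% → Regimen Y
Overall: Regimen Y 58/129 = 45.0%, Protocol Beta 61/126 = 48.4% → Protocol Beta
Regimen Y wins each disease group but Protocol Beta wins overall — the comparison reverses. Regimen Y's patients skew toward stage IV, which has a lower base rate.

No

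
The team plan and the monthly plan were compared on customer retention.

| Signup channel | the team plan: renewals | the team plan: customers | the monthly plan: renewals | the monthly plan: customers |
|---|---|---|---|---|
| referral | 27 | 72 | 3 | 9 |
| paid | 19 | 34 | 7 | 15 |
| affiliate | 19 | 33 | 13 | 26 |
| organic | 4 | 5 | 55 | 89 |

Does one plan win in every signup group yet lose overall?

Referral: the team plan 27/72 = 37.5%, the monthly plan 3/9 = 33.3% → the team plan
Paid: the team plan 19/34 = 55.9%, the monthly plan 7/15 = 46.7% → the team plan
Affiliate: the team plan 19/33 = 57.6%, the monthly plan 13/26 = 50.0% → the team plan
Organic: the team plan 4/5 = 80.0%, the monthly plan 55/89 = 61.8% → the team plan
Overall: the team plan 69/144 = 47.9%, the monthly plan 78/139 = 56.1% → the monthly plan
The team plan wins each signup group but the monthly plan wins overall — the comparison reverses. The team plan's customers skew toward referral, which has a lower base rate.

Yes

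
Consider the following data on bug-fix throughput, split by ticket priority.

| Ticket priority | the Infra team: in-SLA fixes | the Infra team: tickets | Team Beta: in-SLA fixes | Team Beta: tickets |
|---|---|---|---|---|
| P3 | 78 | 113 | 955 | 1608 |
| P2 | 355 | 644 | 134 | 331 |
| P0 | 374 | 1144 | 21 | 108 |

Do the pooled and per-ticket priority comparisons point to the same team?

No

P3: the Infra team 78/113 = 69.0%, Team Beta 955/1608 = 59.4% → the Infra team
P2: the Infra team 355/644 = 55.1%, Team Beta 134/331 = 40.5% → the Infra team
P0: the Infra team 374/1144 = 32.7%, Team Beta 21/108 = 19.4% → the Infra team
Overall: the Infra team 807/1901 = 42.5%, Team Beta 1110/2047 = 54.2% → Team Beta
The Infra team wins each ticket group but Team Beta wins overall — the comparison reverses. The Infra team's tickets skew toward P0, which has a lower base rate.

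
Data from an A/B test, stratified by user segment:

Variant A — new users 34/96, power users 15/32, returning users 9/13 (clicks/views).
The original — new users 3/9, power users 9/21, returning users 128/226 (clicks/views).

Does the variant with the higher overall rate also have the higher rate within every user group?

No

New users: Variant A 34/96 = 35.4%, the original 3/9 = 33.3% → Variant A
Power users: Variant A 15/32 = 46.9%, the original 9/21 = 42.9% → Variant A
Returning users: Variant A 9/13 = 69.2%, the original 128/226 = 56.6% → Variant A
Overall: Variant A 58/141 = 41.1%, the original 140/256 = 54.7% → the original
Variant A wins each user group but the original wins overall — the comparison reverses. Variant A's views skew toward new users, which has a lower base rate.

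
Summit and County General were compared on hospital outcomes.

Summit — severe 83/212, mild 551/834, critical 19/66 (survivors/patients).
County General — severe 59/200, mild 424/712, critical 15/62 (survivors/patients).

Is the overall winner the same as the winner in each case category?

Severe: Summit 83/212 = 39.2%, County General 59/200 = 29.5% → Summit
Mild: Summit 551/834 = 66.1%, County General 424/712 = 59.6% → Summit
Critical: Summit 19/66 = 28.8%, County General 15/62 = 24.2% → Summit
Overall: Summit 653/1112 = 58.7%, County General 498/974 = 51.1% → Summit
Summit wins overall and in every case group — no reversal.

Yes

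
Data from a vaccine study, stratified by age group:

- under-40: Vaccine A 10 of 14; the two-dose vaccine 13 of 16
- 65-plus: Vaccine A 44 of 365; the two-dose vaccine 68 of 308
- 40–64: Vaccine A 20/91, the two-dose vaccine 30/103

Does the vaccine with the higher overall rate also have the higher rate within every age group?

Under-40: Vaccine A 10/14 = 71.4%, the two-dose vaccine 13/16 = 81.2% → the two-dose vaccine
65-plus: Vaccine A 44/365 = 12.1%, the two-dose vaccine 68/308 = 22.1% → the two-dose vaccine
40–64: Vaccine A 20/91 = 22.0%, the two-dose vaccine 30/103 = 29.1% → the two-dose vaccine
Overall: Vaccine A 74/470 = 15.7%, the two-dose vaccine 111/427 = 26.0% → the two-dose vaccine
The two-dose vaccine wins overall and in every age group — no reversal.

Yes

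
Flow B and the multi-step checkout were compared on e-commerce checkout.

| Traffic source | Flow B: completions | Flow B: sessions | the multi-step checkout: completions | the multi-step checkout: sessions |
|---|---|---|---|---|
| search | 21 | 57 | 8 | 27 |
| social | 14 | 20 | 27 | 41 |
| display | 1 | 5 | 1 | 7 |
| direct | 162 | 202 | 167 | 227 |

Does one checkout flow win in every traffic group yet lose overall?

Search: Flow B 21/57 = 36.8%, the multi-step checkout 8/27 = 29.6% → Flow B
Social: Flow B 14/20 = 70.0%, the multi-step checkout 27/41 = 65.9% → Flow B
Display: Flow B 1/5 = 20.0%, the multi-step checkout 1/7 = 14.3% → Flow B
Direct: Flow B 162/202 = 80.2%, the multi-step checkout 167/227 = 73.6% → Flow B
Overall: Flow B 198/284 = 69.7%, the multi-step checkout 203/302 = 67.2% → Flow B
Flow B wins overall and in every traffic group — no reversal.

No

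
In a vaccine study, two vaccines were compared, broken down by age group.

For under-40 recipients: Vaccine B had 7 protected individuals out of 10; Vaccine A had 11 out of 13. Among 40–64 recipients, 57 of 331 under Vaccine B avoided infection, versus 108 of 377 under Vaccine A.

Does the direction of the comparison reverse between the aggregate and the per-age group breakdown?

Under-40: Vaccine B 7/10 = 70.0%, Vaccine A 11/13 = 84.6% → Vaccine A
40–64: Vaccine B 57/331 = 17.2%, Vaccine A 108/377 = 28.6% → Vaccine A
Overall: Vaccine B 64/341 = 18.8%, Vaccine A 119/390 = 30.5% → Vaccine A
Vaccine A wins overall and in every age group — no reversal.

No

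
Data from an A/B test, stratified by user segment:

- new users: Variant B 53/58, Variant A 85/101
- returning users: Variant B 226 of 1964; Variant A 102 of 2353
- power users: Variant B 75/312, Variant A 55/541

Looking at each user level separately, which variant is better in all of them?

Variant B

New users: Variant B 53/58 = 91.4%, Variant A 85/101 = 84.2% → Variant B
Returning users: Variant B 226/1964 = 11.5%, Variant A 102/2353 = 4.3% → Variant B
Power users: Variant B 75/312 = 24.0%, Variant A 55/541 = 10.2% → Variant B
Variant B has the higher rate in all 3 groups.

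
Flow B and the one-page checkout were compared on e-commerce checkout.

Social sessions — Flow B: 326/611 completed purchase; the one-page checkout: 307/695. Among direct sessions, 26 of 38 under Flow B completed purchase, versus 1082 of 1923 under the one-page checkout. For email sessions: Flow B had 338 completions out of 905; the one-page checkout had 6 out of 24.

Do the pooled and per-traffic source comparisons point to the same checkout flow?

Social: Flow B 326/611 = 53.4%, the one-page checkout 307/695 = 44.2% → Flow B
Direct: Flow B 26/38 = 68.4%, the one-page checkout 1082/1923 = 56.3% → Flow B
Email: Flow B 338/905 = 37.3%, the one-page checkout 6/24 = 25.0% → Flow B
Overall: Flow B 690/1554 = 44.4%, the one-page checkout 1395/2642 = 52.8% → the one-page checkout
Flow B wins each traffic group but the one-page checkout wins overall — the comparison reverses. Flow B's sessions skew toward email, which has a lower base rate.

No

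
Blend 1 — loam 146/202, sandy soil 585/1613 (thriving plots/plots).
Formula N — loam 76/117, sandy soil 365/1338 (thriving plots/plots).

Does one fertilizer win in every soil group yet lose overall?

No

Loam: Blend 1 146/202 = 72.3%, Formula N 76/117 = 65.0% → Blend 1
Sandy soil: Blend 1 585/1613 = 36.3%, Formula N 365/1338 = 27.3% → Blend 1
Overall: Blend 1 731/1815 = 40.3%, Formula N 441/1455 = 30.3% → Blend 1
Blend 1 wins overall and in every soil group — no reversal.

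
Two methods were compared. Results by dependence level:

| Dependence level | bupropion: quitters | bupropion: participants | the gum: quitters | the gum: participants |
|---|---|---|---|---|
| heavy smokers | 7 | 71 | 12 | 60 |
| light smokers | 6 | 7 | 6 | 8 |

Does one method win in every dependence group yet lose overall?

No

Heavy smokers: bupropion 7/71 = 9.9%, the gum 12/60 = 20.0% → the gum
Light smokers: bupropion 6/7 = 85.7%, the gum 6/8 = 75.0% → bupropion
Overall: bupropion 13/78 = 16.7%, the gum 18/68 = 26.5% → the gum
Neither sweeps: bupropion wins 1 of 2 groups, the gum wins 1. The gum wins overall but not every group — no Simpson reversal.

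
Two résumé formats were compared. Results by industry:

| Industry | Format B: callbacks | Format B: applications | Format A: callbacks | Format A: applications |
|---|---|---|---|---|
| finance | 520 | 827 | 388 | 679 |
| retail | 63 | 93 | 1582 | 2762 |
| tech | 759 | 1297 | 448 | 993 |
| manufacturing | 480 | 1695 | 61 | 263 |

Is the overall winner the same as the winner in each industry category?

No

Finance: Format B 520/827 = 62.9%, Format A 388/679 = 57.1% → Format B
Retail: Format B 63/93 = 67.7%, Format A 1582/2762 = 57.3% → Format B
Tech: Format B 759/1297 = 58.5%, Format A 448/993 = 45.1% → Format B
Manufacturing: Format B 480/1695 = 28.3%, Format A 61/263 = 23.2% → Format B
Overall: Format B 1822/3912 = 46.6%, Format A 2479/4697 = 52.8% → Format A
Format B wins each industry group but Format A wins overall — the comparison reverses. Format B's applications skew toward manufacturing, which has a lower base rate.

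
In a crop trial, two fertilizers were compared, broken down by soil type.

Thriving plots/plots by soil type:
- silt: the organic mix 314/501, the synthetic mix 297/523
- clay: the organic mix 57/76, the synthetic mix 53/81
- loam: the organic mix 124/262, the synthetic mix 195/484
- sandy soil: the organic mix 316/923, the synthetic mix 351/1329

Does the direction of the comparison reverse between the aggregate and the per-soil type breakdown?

Silt: the organic mix 314/501 = 62.7%, the synthetic mix 297/523 = 56.8% → the organic mix
Clay: the organic mix 57/76 = 75.0%, the synthetic mix 53/81 = 65.4% → the organic mix
Loam: the organic mix 124/262 = 47.3%, the synthetic mix 195/484 = 40.3% → the organic mix
Sandy soil: the organic mix 316/923 = 34.2%, the synthetic mix 351/1329 = 26.4% → the organic mix
Overall: the organic mix 811/1762 = 46.0%, the synthetic mix 896/2417 = 37.1% → the organic mix
The organic mix wins overall and in every soil group — no reversal.

No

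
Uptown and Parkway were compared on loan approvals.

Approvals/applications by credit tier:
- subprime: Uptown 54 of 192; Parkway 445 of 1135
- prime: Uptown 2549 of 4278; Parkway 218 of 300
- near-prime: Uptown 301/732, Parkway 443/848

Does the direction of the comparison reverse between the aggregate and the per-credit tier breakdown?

Subprime: Uptown 54/192 = 28.1%, Parkway 445/1135 = 39.2% → Parkway
Prime: Uptown 2549/4278 = 59.6%, Parkway 218/300 = 72.7% → Parkway
Near-prime: Uptown 301/732 = 41.1%, Parkway 443/848 = 52.2% → Parkway
Overall: Uptown 2904/5202 = 55.8%, Parkway 1106/2283 = 48.4% → Uptown
Parkway wins each credit group but Uptown wins overall — the comparison reverses. Parkway's applications skew toward subprime, which has a lower base rate.

Yes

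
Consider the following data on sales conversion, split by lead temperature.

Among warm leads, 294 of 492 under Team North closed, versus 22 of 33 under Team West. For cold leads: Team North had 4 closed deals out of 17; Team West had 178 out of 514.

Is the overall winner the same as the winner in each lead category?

Warm: Team North 294/492 = 59.8%, Team West 22/33 = 66.7% → Team West
Cold: Team North 4/17 = 23.5%, Team West 178/514 = 34.6% → Team West
Overall: Team North 298/509 = 58.5%, Team West 200/547 = 36.6% → Team North
Team West wins each lead group but Team North wins overall — the comparison reverses. Team West's leads skew toward cold, which has a lower base rate.

No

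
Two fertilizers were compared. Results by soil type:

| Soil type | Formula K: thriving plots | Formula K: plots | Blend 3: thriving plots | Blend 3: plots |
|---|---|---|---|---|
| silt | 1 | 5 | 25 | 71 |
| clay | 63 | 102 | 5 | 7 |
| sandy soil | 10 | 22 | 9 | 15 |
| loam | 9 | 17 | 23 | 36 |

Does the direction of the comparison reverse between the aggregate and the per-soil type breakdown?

Silt: Formula K 1/5 = 20.0%, Blend 3 25/71 = 35.2% → Blend 3
Clay: Formula K 63/102 = 61.8%, Blend 3 5/7 = 71.4% → Blend 3
Sandy soil: Formula K 10/22 = 45.5%, Blend 3 9/15 = 60.0% → Blend 3
Loam: Formula K 9/17 = 52.9%, Blend 3 23/36 = 63.9% → Blend 3
Overall: Formula K 83/146 = 56.8%, Blend 3 62/129 = 48.1% → Formula K
Blend 3 wins each soil group but Formula K wins overall — the comparison reverses. Blend 3's plots skew toward silt, which has a lower base rate.

Yes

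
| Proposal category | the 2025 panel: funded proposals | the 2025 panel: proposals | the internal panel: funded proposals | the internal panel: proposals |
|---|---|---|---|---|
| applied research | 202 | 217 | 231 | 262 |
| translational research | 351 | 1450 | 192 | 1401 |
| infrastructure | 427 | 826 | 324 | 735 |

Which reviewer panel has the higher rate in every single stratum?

Applied research: the 2025 panel 202/217 = 93.1%, the internal panel 231/262 = 88.2% → the 2025 panel
Translational research: the 2025 panel 351/1450 = 24.2%, the internal panel 192/1401 = 13.7% → the 2025 panel
Infrastructure: the 2025 panel 427/826 = 51.7%, the internal panel 324/735 = 44.1% → the 2025 panel
The 2025 panel has the higher rate in all 3 groups.

the 2025 panel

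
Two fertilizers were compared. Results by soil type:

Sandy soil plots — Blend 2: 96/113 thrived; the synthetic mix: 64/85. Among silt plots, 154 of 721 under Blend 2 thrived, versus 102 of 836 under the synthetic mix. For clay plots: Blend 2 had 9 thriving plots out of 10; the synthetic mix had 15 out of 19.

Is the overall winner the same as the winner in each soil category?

Sandy soil: Blend 2 96/113 = 85.0%, the synthetic mix 64/85 = 75.3% → Blend 2
Silt: Blend 2 154/721 = 21.4%, the synthetic mix 102/836 = 12.2% → Blend 2
Clay: Blend 2 9/10 = 90.0%, the synthetic mix 15/19 = 78.9% → Blend 2
Overall: Blend 2 259/844 = 30.7%, the synthetic mix 181/940 = 19.3% → Blend 2
Blend 2 wins overall and in every soil group — no reversal.

Yes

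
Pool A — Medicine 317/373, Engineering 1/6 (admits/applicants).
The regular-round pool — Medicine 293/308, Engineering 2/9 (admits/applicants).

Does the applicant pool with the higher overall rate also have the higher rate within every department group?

Medicine: Pool A 317/373 = 85.0%, the regular-round pool 293/308 = 95.1% → the regular-round pool
Engineering: Pool A 1/6 = 16.7%, the regular-round pool 2/9 = 22.2% → the regular-round pool
Overall: Pool A 318/379 = 83.9%, the regular-round pool 295/317 = 93.1% → the regular-round pool
The regular-round pool wins overall and in every department group — no reversal.

Yes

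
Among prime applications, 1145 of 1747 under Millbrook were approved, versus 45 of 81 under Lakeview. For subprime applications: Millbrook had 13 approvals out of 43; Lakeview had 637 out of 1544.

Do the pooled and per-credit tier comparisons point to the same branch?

No

Prime: Millbrook 1145/1747 = 65.5%, Lakeview 45/81 = 55.6% → Millbrook
Subprime: Millbrook 13/43 = 30.2%, Lakeview 637/1544 = 41.3% → Lakeview
Overall: Millbrook 1158/1790 = 64.7%, Lakeview 682/1625 = 42.0% → Millbrook
Neither sweeps: Millbrook wins 1 of 2 groups, Lakeview wins 1. Millbrook wins overall but not every group — no Simpson reversal.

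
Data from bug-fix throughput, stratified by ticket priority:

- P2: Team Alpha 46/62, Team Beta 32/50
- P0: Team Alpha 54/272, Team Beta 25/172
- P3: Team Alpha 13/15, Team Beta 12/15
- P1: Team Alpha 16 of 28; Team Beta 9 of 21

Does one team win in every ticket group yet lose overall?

No

P2: Team Alpha 46/62 = 74.2%, Team Beta 32/50 = 64.0% → Team Alpha
P0: Team Alpha 54/272 = 19.9%, Team Beta 25/172 = 14.5% → Team Alpha
P3: Team Alpha 13/15 = 86.7%, Team Beta 12/15 = 80.0% → Team Alpha
P1: Team Alpha 16/28 = 57.1%, Team Beta 9/21 = 42.9% → Team Alpha
Overall: Team Alpha 129/377 = 34.2%, Team Beta 78/258 = 30.2% → Team Alpha
Team Alpha wins overall and in every ticket group — no reversal.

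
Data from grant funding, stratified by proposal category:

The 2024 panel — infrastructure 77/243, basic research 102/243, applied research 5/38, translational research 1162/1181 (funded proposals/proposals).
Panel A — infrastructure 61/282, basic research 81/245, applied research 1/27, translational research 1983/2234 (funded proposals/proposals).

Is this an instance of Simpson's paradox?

No

Infrastructure: the 2024 panel 77/243 = 31.7%, Panel A 61/282 = 21.6% → the 2024 panel
Basic research: the 2024 panel 102/243 = 42.0%, Panel A 81/245 = 33.1% → the 2024 panel
Applied research: the 2024 panel 5/38 = 13.2%, Panel A 1/27 = 3.7% → the 2024 panel
Translational research: the 2024 panel 1162/1181 = 98.4%, Panel A 1983/2234 = 88.8% → the 2024 panel
Overall: the 2024 panel 1346/1705 = 78.9%, Panel A 2126/2788 = 76.3% → the 2024 panel
The 2024 panel wins overall and in every proposal group — no reversal.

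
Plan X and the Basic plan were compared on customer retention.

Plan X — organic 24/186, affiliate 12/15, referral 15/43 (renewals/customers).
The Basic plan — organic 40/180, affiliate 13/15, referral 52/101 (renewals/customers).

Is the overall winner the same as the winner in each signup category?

Organic: Plan X 24/186 = 12.9%, the Basic plan 40/180 = 22.2% → the Basic plan
Affiliate: Plan X 12/15 = 80.0%, the Basic plan 13/15 = 86.7% → the Basic plan
Referral: Plan X 15/43 = 34.9%, the Basic plan 52/101 = 51.5% → the Basic plan
Overall: Plan X 51/244 = 20.9%, the Basic plan 105/296 = 35.5% → the Basic plan
The Basic plan wins overall and in every signup group — no reversal.

Yes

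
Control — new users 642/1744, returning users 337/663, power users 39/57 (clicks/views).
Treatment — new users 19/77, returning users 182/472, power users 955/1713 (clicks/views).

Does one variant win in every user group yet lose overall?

New users: Control 642/1744 = 36.8%, Treatment 19/77 = 24.7% → Control
Returning users: Control 337/663 = 50.8%, Treatment 182/472 = 38.6% → Control
Power users: Control 39/57 = 68.4%, Treatment 955/1713 = 55.8% → Control
Overall: Control 1018/2464 = 41.3%, Treatment 1156/2262 = 51.1% → Treatment
Control wins each user group but Treatment wins overall — the comparison reverses. Control's views skew toward new users, which has a lower base rate.

Yes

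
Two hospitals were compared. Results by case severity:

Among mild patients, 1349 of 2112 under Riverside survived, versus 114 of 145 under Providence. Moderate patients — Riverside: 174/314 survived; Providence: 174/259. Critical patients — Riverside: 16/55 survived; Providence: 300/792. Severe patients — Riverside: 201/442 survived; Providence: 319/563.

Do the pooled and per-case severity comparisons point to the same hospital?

No

Mild: Riverside 1349/2112 = 63.9%, Providence 114/145 = 78.6% → Providence
Moderate: Riverside 174/314 = 55.4%, Providence 174/259 = 67.2% → Providence
Critical: Riverside 16/55 = 29.1%, Providence 300/792 = 37.9% → Providence
Severe: Riverside 201/442 = 45.5%, Providence 319/563 = 56.7% → Providence
Overall: Riverside 1740/2923 = 59.5%, Providence 907/1759 = 51.6% → Riverside
Providence wins each case group but Riverside wins overall — the comparison reverses. Providence's patients skew toward critical, which has a lower base rate.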